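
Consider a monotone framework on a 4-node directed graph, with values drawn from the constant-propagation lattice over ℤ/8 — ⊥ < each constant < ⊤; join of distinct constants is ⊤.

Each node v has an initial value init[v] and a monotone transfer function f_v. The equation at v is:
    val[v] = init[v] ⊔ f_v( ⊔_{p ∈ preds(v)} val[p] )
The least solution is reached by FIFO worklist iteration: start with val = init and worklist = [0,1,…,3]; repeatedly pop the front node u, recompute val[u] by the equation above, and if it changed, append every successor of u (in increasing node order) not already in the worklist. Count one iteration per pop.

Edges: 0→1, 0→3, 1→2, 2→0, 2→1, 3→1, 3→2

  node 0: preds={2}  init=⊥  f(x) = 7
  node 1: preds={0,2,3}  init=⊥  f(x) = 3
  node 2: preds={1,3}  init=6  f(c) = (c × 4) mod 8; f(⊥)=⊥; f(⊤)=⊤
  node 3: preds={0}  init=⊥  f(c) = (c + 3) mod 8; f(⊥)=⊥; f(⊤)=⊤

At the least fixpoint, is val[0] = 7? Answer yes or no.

Iteration log — 7 steps:
  step 1. node 0  ⊔preds=6  new=7  old=⊥  +wl: 
  step 2. node 1  ⊔preds=⊤  new=3  old=⊥  +wl: 
  step 3. node 2  ⊔preds=3  new=⊤  old=6  +wl: 0,1
  step 4. node 3  ⊔preds=7  new=2  old=⊥  +wl: 2
  step 5. node 0  ⊔preds=⊤  new=7  stable
  step 6. node 1  ⊔preds=⊤  new=3  stable
  step 7. node 2  ⊔preds=⊤  new=⊤  stable

Least fixpoint reached:
  node 0: 7
  node 1: 3
  node 2: ⊤
  node 3: 2

yes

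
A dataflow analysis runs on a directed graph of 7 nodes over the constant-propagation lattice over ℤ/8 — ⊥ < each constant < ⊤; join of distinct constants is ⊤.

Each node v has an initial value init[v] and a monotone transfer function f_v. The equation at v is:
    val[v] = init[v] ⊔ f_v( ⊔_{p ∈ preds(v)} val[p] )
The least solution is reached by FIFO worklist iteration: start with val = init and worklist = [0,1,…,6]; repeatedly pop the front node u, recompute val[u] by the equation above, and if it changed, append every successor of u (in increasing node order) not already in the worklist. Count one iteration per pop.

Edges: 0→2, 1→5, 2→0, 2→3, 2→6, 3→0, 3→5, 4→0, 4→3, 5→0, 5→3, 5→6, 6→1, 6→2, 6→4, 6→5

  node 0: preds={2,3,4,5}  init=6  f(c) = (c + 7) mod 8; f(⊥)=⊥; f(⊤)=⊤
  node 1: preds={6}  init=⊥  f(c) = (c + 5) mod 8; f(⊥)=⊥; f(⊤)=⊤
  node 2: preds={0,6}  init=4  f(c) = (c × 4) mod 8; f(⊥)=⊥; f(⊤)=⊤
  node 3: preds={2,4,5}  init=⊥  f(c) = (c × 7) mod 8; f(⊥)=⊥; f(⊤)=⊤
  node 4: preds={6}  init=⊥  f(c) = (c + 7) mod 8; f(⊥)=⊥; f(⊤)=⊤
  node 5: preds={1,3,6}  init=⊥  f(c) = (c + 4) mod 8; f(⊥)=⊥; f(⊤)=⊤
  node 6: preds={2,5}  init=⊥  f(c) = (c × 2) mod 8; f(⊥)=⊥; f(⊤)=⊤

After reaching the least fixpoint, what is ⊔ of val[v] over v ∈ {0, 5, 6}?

⊤

Worklist (15 pops):
  #1 pop 0: in=4 → ⊤ (was 6); enqueue []
  #2 pop 1: in=⊥ → ⊥ (no change)
  #3 pop 2: in=⊤ → ⊤ (was 4); enqueue [0]
  #4 pop 3: in=⊤ → ⊤ (was ⊥); enqueue []
  #5 pop 4: in=⊥ → ⊥ (no change)
  #6 pop 5: in=⊤ → ⊤ (was ⊥); enqueue [3]
  #7 pop 6: in=⊤ → ⊤ (was ⊥); enqueue [1,2,4,5]
  #8 pop 0: in=⊤ → ⊤ (no change)
  #9 pop 3: in=⊤ → ⊤ (no change)
  #10 pop 1: in=⊤ → ⊤ (was ⊥); enqueue []
  #11 pop 2: in=⊤ → ⊤ (no change)
  #12 pop 4: in=⊤ → ⊤ (was ⊥); enqueue [0,3]
  #13 pop 5: in=⊤ → ⊤ (no change)
  #14 pop 0: in=⊤ → ⊤ (no change)
  #15 pop 3: in=⊤ → ⊤ (no change)

Fixpoint:
  val[0] = ⊤
  val[1] = ⊤
  val[2] = ⊤
  val[3] = ⊤
  val[4] = ⊤
  val[5] = ⊤
  val[6] = ⊤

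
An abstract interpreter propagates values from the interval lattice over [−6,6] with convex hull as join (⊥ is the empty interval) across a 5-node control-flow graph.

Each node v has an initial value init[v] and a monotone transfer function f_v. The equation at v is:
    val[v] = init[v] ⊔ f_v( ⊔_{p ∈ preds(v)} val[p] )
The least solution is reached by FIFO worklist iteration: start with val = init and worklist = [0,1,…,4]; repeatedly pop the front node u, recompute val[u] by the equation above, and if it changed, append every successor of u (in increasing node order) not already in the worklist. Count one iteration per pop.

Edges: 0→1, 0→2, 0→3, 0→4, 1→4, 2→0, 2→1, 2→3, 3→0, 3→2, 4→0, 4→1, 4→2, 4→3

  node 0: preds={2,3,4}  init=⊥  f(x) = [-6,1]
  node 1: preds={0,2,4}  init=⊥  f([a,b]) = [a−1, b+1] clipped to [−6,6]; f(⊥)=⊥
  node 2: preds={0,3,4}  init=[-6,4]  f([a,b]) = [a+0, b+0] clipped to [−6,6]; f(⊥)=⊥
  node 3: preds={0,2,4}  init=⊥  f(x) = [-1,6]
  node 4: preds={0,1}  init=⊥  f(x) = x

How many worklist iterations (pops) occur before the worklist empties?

Trace (15 dequeues):
  [1] u=0 | in [-6,4] | out [-6,1] | prev ⊥ | push {}
  [2] u=1 | in [-6,4] | out [-6,5] | prev ⊥ | push {}
  [3] u=2 | in [-6,1] | out [-6,4] | ==
  [4] u=3 | in [-6,4] | out [-1,6] | prev ⊥ | push {0,2}
  [5] u=4 | in [-6,5] | out [-6,5] | prev ⊥ | push {1,3}
  [6] u=0 | in [-6,6] | out [-6,1] | ==
  [7] u=2 | in [-6,6] | out [-6,6] | prev [-6,4] | push {0}
  [8] u=1 | in [-6,6] | out [-6,6] | prev [-6,5] | push {4}
  [9] u=3 | in [-6,6] | out [-1,6] | ==
  [10] u=0 | in [-6,6] | out [-6,1] | ==
  [11] u=4 | in [-6,6] | out [-6,6] | prev [-6,5] | push {0,1,2,3}
  [12] u=0 | in [-6,6] | out [-6,1] | ==
  [13] u=1 | in [-6,6] | out [-6,6] | ==
  [14] u=2 | in [-6,6] | out [-6,6] | ==
  [15] u=3 | in [-6,6] | out [-1,6] | ==

Converged values:
  [0] [-6,1]
  [1] [-6,6]
  [2] [-6,6]
  [3] [-1,6]
  [4] [-6,6]

15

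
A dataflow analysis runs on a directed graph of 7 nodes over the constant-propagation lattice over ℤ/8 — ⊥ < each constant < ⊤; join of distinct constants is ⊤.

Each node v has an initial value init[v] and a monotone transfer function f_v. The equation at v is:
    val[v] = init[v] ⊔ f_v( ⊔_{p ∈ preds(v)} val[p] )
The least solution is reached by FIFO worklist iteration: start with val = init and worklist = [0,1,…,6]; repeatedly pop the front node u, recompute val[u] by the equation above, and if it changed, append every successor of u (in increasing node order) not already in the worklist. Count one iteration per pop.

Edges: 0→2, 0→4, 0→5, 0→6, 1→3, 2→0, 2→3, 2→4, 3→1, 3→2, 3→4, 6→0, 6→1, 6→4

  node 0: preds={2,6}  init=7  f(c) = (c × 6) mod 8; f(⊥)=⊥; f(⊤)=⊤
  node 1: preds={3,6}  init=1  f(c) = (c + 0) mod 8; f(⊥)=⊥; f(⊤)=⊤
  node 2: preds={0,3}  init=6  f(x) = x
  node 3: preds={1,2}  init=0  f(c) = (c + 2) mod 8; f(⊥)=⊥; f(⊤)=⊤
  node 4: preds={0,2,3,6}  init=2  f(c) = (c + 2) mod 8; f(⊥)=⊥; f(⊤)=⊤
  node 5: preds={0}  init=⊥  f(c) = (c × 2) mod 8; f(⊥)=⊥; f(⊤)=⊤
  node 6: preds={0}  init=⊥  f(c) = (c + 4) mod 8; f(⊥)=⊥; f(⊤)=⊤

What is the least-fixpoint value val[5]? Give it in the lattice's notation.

Trace (11 dequeues):
  [1] u=0 | in 6 | out ⊤ | prev 7 | push {}
  [2] u=1 | in 0 | out ⊤ | prev 1 | push {}
  [3] u=2 | in ⊤ | out ⊤ | prev 6 | push {0}
  [4] u=3 | in ⊤ | out ⊤ | prev 0 | push {1,2}
  [5] u=4 | in ⊤ | out ⊤ | prev 2 | push {}
  [6] u=5 | in ⊤ | out ⊤ | prev ⊥ | push {}
  [7] u=6 | in ⊤ | out ⊤ | prev ⊥ | push {4}
  [8] u=0 | in ⊤ | out ⊤ | ==
  [9] u=1 | in ⊤ | out ⊤ | ==
  [10] u=2 | in ⊤ | out ⊤ | ==
  [11] u=4 | in ⊤ | out ⊤ | ==

Converged values:
  [0] ⊤
  [1] ⊤
  [2] ⊤
  [3] ⊤
  [4] ⊤
  [5] ⊤
  [6] ⊤

⊤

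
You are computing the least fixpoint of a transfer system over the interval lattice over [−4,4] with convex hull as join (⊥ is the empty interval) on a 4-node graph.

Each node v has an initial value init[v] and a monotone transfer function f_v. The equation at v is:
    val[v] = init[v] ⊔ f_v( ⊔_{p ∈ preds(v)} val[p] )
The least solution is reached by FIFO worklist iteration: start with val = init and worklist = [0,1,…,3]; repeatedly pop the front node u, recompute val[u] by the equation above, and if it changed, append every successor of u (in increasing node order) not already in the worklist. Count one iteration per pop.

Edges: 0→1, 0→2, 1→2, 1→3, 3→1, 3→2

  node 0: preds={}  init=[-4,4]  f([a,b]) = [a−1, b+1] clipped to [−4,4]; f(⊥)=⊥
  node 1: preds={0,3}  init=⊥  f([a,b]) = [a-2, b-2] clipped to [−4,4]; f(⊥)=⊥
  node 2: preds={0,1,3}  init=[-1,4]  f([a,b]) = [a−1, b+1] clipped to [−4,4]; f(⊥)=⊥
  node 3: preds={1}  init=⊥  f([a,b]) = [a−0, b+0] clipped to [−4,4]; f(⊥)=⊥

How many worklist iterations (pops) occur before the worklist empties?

6

Worklist (6 pops):
  #1 pop 0: in=⊥ → [-4,4] (no change)
  #2 pop 1: in=[-4,4] → [-4,2] (was ⊥); enqueue []
  #3 pop 2: in=[-4,4] → [-4,4] (was [-1,4]); enqueue []
  #4 pop 3: in=[-4,2] → [-4,2] (was ⊥); enqueue [1,2]
  #5 pop 1: in=[-4,4] → [-4,2] (no change)
  #6 pop 2: in=[-4,4] → [-4,4] (no change)

Fixpoint:
  val[0] = [-4,4]
  val[1] = [-4,2]
  val[2] = [-4,4]
  val[3] = [-4,2]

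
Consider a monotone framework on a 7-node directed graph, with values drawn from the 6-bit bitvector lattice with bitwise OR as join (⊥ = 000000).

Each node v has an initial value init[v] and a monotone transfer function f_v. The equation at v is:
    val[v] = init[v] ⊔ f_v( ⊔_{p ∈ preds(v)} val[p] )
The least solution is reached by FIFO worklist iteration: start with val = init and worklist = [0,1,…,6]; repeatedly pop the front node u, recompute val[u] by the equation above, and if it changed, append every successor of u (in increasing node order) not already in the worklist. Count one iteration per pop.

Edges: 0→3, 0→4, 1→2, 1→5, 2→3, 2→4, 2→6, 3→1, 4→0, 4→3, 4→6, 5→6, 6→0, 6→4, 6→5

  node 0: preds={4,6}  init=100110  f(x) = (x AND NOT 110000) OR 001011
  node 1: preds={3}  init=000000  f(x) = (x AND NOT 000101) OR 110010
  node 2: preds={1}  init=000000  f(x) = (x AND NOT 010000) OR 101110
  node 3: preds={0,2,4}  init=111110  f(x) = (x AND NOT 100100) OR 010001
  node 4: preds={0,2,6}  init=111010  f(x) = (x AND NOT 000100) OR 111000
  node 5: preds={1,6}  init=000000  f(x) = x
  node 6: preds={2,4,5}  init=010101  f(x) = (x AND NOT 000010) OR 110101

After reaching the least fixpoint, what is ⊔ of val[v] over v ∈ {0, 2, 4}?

111111

Trace (12 dequeues):
  [1] u=0 | in 111111 | out 101111 | prev 100110 | push {}
  [2] u=1 | in 111110 | out 111010 | prev 000000 | push {}
  [3] u=2 | in 111010 | out 101110 | prev 000000 | push {}
  [4] u=3 | in 111111 | out 111111 | prev 111110 | push {1}
  [5] u=4 | in 111111 | out 111011 | prev 111010 | push {0,3}
  [6] u=5 | in 111111 | out 111111 | prev 000000 | push {}
  [7] u=6 | in 111111 | out 111101 | prev 010101 | push {4,5}
  [8] u=1 | in 111111 | out 111010 | ==
  [9] u=0 | in 111111 | out 101111 | ==
  [10] u=3 | in 111111 | out 111111 | ==
  [11] u=4 | in 111111 | out 111011 | ==
  [12] u=5 | in 111111 | out 111111 | ==

Converged values:
  [0] 101111
  [1] 111010
  [2] 101110
  [3] 111111
  [4] 111011
  [5] 111111
  [6] 111101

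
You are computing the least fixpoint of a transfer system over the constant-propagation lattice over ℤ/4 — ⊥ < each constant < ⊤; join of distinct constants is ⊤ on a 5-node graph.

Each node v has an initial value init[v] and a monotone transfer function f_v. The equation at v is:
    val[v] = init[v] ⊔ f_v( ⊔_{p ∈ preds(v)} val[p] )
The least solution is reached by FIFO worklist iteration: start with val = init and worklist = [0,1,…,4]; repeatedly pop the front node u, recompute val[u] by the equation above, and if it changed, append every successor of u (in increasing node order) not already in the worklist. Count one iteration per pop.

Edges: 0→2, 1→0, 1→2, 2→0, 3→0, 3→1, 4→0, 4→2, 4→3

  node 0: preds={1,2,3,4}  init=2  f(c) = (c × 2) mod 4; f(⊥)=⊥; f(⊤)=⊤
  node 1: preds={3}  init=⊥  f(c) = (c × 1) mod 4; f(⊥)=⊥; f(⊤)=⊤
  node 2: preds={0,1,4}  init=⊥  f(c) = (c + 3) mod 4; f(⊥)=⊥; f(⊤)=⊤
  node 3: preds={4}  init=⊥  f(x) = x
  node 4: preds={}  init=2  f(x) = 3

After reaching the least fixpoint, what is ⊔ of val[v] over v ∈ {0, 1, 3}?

Trace (13 dequeues):
  [1] u=0 | in 2 | out ⊤ | prev 2 | push {}
  [2] u=1 | in ⊥ | out ⊥ | ==
  [3] u=2 | in ⊤ | out ⊤ | prev ⊥ | push {0}
  [4] u=3 | in 2 | out 2 | prev ⊥ | push {1}
  [5] u=4 | in ⊥ | out ⊤ | prev 2 | push {2,3}
  [6] u=0 | in ⊤ | out ⊤ | ==
  [7] u=1 | in 2 | out 2 | prev ⊥ | push {0}
  [8] u=2 | in ⊤ | out ⊤ | ==
  [9] u=3 | in ⊤ | out ⊤ | prev 2 | push {1}
  [10] u=0 | in ⊤ | out ⊤ | ==
  [11] u=1 | in ⊤ | out ⊤ | prev 2 | push {0,2}
  [12] u=0 | in ⊤ | out ⊤ | ==
  [13] u=2 | in ⊤ | out ⊤ | ==

Converged values:
  [0] ⊤
  [1] ⊤
  [2] ⊤
  [3] ⊤
  [4] ⊤

⊤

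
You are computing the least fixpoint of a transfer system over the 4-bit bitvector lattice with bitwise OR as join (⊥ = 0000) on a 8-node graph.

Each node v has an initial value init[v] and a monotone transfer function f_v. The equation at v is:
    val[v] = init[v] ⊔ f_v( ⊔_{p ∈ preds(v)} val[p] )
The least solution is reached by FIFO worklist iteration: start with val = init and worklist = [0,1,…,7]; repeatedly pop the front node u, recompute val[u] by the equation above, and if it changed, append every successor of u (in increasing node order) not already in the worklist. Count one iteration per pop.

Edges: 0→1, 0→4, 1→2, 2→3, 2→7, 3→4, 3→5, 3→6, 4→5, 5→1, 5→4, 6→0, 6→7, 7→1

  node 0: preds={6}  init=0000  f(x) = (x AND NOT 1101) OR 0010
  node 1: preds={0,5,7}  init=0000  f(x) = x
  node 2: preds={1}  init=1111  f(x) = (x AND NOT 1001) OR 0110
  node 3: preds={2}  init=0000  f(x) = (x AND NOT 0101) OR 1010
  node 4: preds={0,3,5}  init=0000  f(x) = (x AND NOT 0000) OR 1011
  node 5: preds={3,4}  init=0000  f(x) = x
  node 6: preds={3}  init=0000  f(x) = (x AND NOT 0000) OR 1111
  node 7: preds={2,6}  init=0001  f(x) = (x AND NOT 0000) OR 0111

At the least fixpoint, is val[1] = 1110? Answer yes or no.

Trace (12 dequeues):
  [1] u=0 | in 0000 | out 0010 | prev 0000 | push {}
  [2] u=1 | in 0011 | out 0011 | prev 0000 | push {}
  [3] u=2 | in 0011 | out 1111 | ==
  [4] u=3 | in 1111 | out 1010 | prev 0000 | push {}
  [5] u=4 | in 1010 | out 1011 | prev 0000 | push {}
  [6] u=5 | in 1011 | out 1011 | prev 0000 | push {1,4}
  [7] u=6 | in 1010 | out 1111 | prev 0000 | push {0}
  [8] u=7 | in 1111 | out 1111 | prev 0001 | push {}
  [9] u=1 | in 1111 | out 1111 | prev 0011 | push {2}
  [10] u=4 | in 1011 | out 1011 | ==
  [11] u=0 | in 1111 | out 0010 | ==
  [12] u=2 | in 1111 | out 1111 | ==

Converged values:
  [0] 0010
  [1] 1111
  [2] 1111
  [3] 1010
  [4] 1011
  [5] 1011
  [6] 1111
  [7] 1111

no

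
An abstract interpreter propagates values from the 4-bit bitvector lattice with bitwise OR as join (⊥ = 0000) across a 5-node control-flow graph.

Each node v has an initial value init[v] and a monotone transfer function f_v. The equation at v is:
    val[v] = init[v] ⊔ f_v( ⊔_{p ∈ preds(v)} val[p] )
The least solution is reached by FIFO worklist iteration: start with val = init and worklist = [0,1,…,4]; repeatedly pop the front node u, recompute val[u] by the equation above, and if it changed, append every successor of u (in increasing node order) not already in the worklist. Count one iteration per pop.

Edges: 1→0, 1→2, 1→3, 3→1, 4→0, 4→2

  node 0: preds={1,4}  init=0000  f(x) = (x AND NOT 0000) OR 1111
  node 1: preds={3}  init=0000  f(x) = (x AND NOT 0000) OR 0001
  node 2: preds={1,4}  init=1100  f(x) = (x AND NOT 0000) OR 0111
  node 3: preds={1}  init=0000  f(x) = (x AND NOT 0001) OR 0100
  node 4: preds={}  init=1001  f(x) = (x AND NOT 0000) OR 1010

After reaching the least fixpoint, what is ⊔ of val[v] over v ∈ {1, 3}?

0101

Trace (10 dequeues):
  [1] u=0 | in 1001 | out 1111 | prev 0000 | push {}
  [2] u=1 | in 0000 | out 0001 | prev 0000 | push {0}
  [3] u=2 | in 1001 | out 1111 | prev 1100 | push {}
  [4] u=3 | in 0001 | out 0100 | prev 0000 | push {1}
  [5] u=4 | in 0000 | out 1011 | prev 1001 | push {2}
  [6] u=0 | in 1011 | out 1111 | ==
  [7] u=1 | in 0100 | out 0101 | prev 0001 | push {0,3}
  [8] u=2 | in 1111 | out 1111 | ==
  [9] u=0 | in 1111 | out 1111 | ==
  [10] u=3 | in 0101 | out 0100 | ==

Converged values:
  [0] 1111
  [1] 0101
  [2] 1111
  [3] 0100
  [4] 1011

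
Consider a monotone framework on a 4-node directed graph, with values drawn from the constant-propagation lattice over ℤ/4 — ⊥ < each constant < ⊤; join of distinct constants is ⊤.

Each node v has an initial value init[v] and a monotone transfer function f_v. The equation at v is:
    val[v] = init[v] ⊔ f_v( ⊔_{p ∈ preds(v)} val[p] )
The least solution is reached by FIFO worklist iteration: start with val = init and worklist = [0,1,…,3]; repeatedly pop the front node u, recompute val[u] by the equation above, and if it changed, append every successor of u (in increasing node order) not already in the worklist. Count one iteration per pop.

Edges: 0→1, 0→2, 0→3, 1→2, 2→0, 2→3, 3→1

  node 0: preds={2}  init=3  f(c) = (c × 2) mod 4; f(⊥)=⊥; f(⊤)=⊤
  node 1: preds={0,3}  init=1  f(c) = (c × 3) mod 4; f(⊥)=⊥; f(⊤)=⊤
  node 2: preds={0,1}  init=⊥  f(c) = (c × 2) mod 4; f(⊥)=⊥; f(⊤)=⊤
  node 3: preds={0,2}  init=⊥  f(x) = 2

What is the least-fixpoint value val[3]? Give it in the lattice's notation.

Worklist (8 pops):
  #1 pop 0: in=⊥ → 3 (no change)
  #2 pop 1: in=3 → 1 (no change)
  #3 pop 2: in=⊤ → ⊤ (was ⊥); enqueue [0]
  #4 pop 3: in=⊤ → 2 (was ⊥); enqueue [1]
  #5 pop 0: in=⊤ → ⊤ (was 3); enqueue [2,3]
  #6 pop 1: in=⊤ → ⊤ (was 1); enqueue []
  #7 pop 2: in=⊤ → ⊤ (no change)
  #8 pop 3: in=⊤ → 2 (no change)

Fixpoint:
  val[0] = ⊤
  val[1] = ⊤
  val[2] = ⊤
  val[3] = 2

2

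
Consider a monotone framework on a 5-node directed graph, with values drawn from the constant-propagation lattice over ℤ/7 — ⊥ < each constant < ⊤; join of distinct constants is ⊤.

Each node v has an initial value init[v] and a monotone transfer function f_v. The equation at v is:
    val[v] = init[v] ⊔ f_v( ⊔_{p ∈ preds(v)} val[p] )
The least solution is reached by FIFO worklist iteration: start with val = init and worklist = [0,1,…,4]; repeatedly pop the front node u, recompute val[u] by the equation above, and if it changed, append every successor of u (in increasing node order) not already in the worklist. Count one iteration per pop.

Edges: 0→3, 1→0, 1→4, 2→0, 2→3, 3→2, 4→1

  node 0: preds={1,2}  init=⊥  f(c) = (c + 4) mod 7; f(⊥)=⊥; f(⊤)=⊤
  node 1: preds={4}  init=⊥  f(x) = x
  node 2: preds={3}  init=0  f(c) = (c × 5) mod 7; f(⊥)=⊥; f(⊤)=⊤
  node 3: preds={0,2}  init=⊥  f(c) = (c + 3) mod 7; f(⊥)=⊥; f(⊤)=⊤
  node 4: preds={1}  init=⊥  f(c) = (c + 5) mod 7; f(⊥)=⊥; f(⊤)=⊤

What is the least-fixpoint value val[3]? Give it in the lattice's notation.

⊤

Worklist (8 pops):
  #1 pop 0: in=0 → 4 (was ⊥); enqueue []
  #2 pop 1: in=⊥ → ⊥ (no change)
  #3 pop 2: in=⊥ → 0 (no change)
  #4 pop 3: in=⊤ → ⊤ (was ⊥); enqueue [2]
  #5 pop 4: in=⊥ → ⊥ (no change)
  #6 pop 2: in=⊤ → ⊤ (was 0); enqueue [0,3]
  #7 pop 0: in=⊤ → ⊤ (was 4); enqueue []
  #8 pop 3: in=⊤ → ⊤ (no change)

Fixpoint:
  val[0] = ⊤
  val[1] = ⊥
  val[2] = ⊤
  val[3] = ⊤
  val[4] = ⊥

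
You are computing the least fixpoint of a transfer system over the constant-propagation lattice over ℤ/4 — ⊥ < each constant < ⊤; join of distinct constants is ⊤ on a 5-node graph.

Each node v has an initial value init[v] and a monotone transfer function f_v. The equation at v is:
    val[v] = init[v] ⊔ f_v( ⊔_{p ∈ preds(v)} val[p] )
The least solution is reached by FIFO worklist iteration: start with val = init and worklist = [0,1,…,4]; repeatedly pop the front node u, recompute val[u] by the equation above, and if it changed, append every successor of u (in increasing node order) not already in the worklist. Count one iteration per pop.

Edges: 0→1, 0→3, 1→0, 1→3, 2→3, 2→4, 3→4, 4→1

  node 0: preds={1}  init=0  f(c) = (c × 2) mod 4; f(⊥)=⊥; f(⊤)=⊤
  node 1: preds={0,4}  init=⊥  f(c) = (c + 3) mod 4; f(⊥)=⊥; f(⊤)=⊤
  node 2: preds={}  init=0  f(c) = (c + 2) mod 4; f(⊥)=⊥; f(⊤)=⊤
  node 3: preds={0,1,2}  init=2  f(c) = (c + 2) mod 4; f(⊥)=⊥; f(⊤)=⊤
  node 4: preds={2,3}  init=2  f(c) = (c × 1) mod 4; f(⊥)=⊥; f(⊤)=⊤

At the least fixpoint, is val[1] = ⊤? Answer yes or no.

yes

Trace (8 dequeues):
  [1] u=0 | in ⊥ | out 0 | ==
  [2] u=1 | in ⊤ | out ⊤ | prev ⊥ | push {0}
  [3] u=2 | in ⊥ | out 0 | ==
  [4] u=3 | in ⊤ | out ⊤ | prev 2 | push {}
  [5] u=4 | in ⊤ | out ⊤ | prev 2 | push {1}
  [6] u=0 | in ⊤ | out ⊤ | prev 0 | push {3}
  [7] u=1 | in ⊤ | out ⊤ | ==
  [8] u=3 | in ⊤ | out ⊤ | ==

Converged values:
  [0] ⊤
  [1] ⊤
  [2] 0
  [3] ⊤
  [4] ⊤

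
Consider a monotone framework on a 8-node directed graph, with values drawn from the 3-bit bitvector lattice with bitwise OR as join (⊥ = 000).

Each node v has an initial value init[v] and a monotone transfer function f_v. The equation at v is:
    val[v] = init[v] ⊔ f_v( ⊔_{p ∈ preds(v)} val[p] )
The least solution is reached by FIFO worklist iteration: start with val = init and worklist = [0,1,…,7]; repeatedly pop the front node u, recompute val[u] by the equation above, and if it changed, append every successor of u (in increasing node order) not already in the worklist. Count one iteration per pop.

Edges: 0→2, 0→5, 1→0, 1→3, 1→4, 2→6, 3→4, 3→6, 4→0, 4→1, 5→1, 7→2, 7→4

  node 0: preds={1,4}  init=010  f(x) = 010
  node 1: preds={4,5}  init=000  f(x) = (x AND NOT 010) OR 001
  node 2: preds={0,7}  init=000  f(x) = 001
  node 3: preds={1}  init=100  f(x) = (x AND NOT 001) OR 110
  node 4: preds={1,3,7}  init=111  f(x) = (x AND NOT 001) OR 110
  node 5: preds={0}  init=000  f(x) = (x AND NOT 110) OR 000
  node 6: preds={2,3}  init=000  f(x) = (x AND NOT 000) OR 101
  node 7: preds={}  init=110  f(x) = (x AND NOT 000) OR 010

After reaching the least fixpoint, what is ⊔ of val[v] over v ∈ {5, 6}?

111

Worklist (9 pops):
  #1 pop 0: in=111 → 010 (no change)
  #2 pop 1: in=111 → 101 (was 000); enqueue [0]
  #3 pop 2: in=110 → 001 (was 000); enqueue []
  #4 pop 3: in=101 → 110 (was 100); enqueue []
  #5 pop 4: in=111 → 111 (no change)
  #6 pop 5: in=010 → 000 (no change)
  #7 pop 6: in=111 → 111 (was 000); enqueue []
  #8 pop 7: in=000 → 110 (no change)
  #9 pop 0: in=111 → 010 (no change)

Fixpoint:
  val[0] = 010
  val[1] = 101
  val[2] = 001
  val[3] = 110
  val[4] = 111
  val[5] = 000
  val[6] = 111
  val[7] = 110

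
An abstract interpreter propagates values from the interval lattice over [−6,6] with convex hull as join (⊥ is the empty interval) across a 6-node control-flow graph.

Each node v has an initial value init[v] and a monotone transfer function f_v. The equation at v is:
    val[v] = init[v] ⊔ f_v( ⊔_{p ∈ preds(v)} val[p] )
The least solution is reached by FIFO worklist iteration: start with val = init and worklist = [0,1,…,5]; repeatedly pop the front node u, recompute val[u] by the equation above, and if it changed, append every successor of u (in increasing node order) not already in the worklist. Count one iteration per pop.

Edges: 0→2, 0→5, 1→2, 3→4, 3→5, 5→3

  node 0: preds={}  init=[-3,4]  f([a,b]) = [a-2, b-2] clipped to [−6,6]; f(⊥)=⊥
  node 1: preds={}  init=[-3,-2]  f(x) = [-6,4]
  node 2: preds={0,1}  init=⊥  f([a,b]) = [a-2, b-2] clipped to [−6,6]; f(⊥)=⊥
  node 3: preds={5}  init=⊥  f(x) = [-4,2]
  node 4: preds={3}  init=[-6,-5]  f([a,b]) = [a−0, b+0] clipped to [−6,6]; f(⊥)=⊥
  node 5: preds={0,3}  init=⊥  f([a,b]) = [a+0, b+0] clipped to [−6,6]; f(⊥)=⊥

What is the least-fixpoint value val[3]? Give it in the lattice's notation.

[-4,2]

Iteration log — 7 steps:
  step 1. node 0  ⊔preds=⊥  new=[-3,4]  stable
  step 2. node 1  ⊔preds=⊥  new=[-6,4]  old=[-3,-2]  +wl: 
  step 3. node 2  ⊔preds=[-6,4]  new=[-6,2]  old=⊥  +wl: 
  step 4. node 3  ⊔preds=⊥  new=[-4,2]  old=⊥  +wl: 
  step 5. node 4  ⊔preds=[-4,2]  new=[-6,2]  old=[-6,-5]  +wl: 
  step 6. node 5  ⊔preds=[-4,4]  new=[-4,4]  old=⊥  +wl: 3
  step 7. node 3  ⊔preds=[-4,4]  new=[-4,2]  stable

Least fixpoint reached:
  node 0: [-3,4]
  node 1: [-6,4]
  node 2: [-6,2]
  node 3: [-4,2]
  node 4: [-6,2]
  node 5: [-4,4]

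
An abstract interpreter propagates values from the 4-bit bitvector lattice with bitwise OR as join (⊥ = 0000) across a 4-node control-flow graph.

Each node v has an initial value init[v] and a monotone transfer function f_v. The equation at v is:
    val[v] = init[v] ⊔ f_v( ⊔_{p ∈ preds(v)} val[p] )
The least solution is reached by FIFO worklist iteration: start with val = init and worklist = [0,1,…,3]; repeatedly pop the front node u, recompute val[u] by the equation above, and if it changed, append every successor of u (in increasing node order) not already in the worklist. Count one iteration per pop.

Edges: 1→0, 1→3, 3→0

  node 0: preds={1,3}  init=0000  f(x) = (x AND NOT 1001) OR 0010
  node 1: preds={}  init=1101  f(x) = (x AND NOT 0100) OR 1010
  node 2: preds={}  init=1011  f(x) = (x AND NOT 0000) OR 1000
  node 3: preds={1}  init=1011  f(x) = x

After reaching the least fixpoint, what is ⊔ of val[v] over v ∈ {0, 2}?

1111

Trace (5 dequeues):
  [1] u=0 | in 1111 | out 0110 | prev 0000 | push {}
  [2] u=1 | in 0000 | out 1111 | prev 1101 | push {0}
  [3] u=2 | in 0000 | out 1011 | ==
  [4] u=3 | in 1111 | out 1111 | prev 1011 | push {}
  [5] u=0 | in 1111 | out 0110 | ==

Converged values:
  [0] 0110
  [1] 1111
  [2] 1011
  [3] 1111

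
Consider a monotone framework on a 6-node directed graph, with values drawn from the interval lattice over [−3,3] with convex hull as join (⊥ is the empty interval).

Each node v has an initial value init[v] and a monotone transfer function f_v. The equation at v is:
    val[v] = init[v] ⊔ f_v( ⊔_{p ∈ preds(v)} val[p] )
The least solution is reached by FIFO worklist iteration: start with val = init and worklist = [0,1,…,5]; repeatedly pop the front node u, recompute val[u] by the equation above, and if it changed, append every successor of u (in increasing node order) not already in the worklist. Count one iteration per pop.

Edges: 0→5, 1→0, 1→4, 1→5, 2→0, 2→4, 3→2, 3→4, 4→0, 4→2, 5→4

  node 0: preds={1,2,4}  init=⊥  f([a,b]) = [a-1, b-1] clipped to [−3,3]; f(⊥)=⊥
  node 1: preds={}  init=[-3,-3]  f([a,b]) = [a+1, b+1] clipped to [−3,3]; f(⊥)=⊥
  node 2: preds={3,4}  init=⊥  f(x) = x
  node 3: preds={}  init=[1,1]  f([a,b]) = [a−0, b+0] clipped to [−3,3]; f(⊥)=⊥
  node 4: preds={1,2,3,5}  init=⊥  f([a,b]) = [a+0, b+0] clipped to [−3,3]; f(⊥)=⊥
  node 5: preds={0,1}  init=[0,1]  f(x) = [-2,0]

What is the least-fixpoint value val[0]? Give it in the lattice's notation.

[-3,0]

Worklist (11 pops):
  #1 pop 0: in=[-3,-3] → [-3,-3] (was ⊥); enqueue []
  #2 pop 1: in=⊥ → [-3,-3] (no change)
  #3 pop 2: in=[1,1] → [1,1] (was ⊥); enqueue [0]
  #4 pop 3: in=⊥ → [1,1] (no change)
  #5 pop 4: in=[-3,1] → [-3,1] (was ⊥); enqueue [2]
  #6 pop 5: in=[-3,-3] → [-2,1] (was [0,1]); enqueue [4]
  #7 pop 0: in=[-3,1] → [-3,0] (was [-3,-3]); enqueue [5]
  #8 pop 2: in=[-3,1] → [-3,1] (was [1,1]); enqueue [0]
  #9 pop 4: in=[-3,1] → [-3,1] (no change)
  #10 pop 5: in=[-3,0] → [-2,1] (no change)
  #11 pop 0: in=[-3,1] → [-3,0] (no change)

Fixpoint:
  val[0] = [-3,0]
  val[1] = [-3,-3]
  val[2] = [-3,1]
  val[3] = [1,1]
  val[4] = [-3,1]
  val[5] = [-2,1]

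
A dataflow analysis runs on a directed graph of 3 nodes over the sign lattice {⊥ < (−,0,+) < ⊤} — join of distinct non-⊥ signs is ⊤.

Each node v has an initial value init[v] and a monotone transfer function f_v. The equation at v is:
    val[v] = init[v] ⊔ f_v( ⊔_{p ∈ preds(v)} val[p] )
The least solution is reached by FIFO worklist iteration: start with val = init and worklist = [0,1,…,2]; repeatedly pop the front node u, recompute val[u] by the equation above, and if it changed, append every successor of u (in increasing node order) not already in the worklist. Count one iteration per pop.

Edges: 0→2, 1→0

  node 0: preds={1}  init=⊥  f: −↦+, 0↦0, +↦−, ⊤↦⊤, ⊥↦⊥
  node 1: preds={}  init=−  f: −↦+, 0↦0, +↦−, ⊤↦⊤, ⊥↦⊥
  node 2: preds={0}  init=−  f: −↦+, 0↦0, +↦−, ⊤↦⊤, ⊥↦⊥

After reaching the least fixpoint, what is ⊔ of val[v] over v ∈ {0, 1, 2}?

Worklist (3 pops):
  #1 pop 0: in=− → + (was ⊥); enqueue []
  #2 pop 1: in=⊥ → − (no change)
  #3 pop 2: in=+ → − (no change)

Fixpoint:
  val[0] = +
  val[1] = −
  val[2] = −

⊤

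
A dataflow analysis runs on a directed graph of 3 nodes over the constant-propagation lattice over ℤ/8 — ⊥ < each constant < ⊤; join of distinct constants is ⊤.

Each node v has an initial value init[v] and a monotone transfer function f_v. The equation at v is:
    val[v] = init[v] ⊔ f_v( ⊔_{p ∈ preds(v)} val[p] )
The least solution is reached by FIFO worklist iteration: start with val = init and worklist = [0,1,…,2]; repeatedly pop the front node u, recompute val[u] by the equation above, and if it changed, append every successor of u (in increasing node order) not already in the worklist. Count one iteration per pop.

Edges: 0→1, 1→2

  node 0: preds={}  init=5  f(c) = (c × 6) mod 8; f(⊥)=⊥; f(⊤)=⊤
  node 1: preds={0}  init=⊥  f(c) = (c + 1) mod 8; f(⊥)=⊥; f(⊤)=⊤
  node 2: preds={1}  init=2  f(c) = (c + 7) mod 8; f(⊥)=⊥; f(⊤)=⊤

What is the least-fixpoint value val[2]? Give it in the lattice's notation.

⊤

Worklist (3 pops):
  #1 pop 0: in=⊥ → 5 (no change)
  #2 pop 1: in=5 → 6 (was ⊥); enqueue []
  #3 pop 2: in=6 → ⊤ (was 2); enqueue []

Fixpoint:
  val[0] = 5
  val[1] = 6
  val[2] = ⊤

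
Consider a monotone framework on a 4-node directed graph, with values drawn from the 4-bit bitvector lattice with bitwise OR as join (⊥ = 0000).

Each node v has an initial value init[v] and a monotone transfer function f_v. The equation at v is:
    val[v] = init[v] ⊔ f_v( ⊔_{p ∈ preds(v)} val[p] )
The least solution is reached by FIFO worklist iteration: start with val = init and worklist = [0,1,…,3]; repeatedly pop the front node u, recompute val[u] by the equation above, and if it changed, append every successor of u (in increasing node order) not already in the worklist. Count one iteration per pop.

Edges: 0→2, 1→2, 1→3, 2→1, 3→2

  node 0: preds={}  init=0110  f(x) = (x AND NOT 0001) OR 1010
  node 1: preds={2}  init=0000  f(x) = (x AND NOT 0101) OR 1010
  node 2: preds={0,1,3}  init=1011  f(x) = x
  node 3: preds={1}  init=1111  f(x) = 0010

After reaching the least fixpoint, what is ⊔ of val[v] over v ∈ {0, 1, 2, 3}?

1111

Iteration log — 5 steps:
  step 1. node 0  ⊔preds=0000  new=1110  old=0110  +wl: 
  step 2. node 1  ⊔preds=1011  new=1010  old=0000  +wl: 
  step 3. node 2  ⊔preds=1111  new=1111  old=1011  +wl: 1
  step 4. node 3  ⊔preds=1010  new=1111  stable
  step 5. node 1  ⊔preds=1111  new=1010  stable

Least fixpoint reached:
  node 0: 1110
  node 1: 1010
  node 2: 1111
  node 3: 1111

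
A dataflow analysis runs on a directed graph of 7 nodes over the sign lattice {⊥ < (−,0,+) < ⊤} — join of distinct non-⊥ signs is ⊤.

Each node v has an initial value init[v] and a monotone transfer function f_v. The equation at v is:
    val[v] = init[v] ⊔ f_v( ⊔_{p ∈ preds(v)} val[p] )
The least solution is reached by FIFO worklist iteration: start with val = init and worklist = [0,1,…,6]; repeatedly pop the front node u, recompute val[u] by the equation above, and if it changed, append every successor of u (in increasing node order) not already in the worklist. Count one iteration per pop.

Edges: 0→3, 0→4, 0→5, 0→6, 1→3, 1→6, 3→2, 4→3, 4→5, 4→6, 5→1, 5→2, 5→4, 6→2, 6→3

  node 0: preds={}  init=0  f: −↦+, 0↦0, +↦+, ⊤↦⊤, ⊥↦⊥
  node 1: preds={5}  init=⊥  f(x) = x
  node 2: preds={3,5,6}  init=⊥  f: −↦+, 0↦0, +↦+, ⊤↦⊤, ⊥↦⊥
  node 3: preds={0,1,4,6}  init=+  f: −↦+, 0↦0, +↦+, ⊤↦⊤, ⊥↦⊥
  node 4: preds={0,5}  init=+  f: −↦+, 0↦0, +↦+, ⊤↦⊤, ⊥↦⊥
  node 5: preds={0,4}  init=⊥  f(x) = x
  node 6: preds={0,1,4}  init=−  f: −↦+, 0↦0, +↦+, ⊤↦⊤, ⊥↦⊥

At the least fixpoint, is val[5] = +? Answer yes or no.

no

Iteration log — 13 steps:
  step 1. node 0  ⊔preds=⊥  new=0  stable
  step 2. node 1  ⊔preds=⊥  new=⊥  stable
  step 3. node 2  ⊔preds=⊤  new=⊤  old=⊥  +wl: 
  step 4. node 3  ⊔preds=⊤  new=⊤  old=+  +wl: 2
  step 5. node 4  ⊔preds=0  new=⊤  old=+  +wl: 3
  step 6. node 5  ⊔preds=⊤  new=⊤  old=⊥  +wl: 1,4
  step 7. node 6  ⊔preds=⊤  new=⊤  old=−  +wl: 
  step 8. node 2  ⊔preds=⊤  new=⊤  stable
  step 9. node 3  ⊔preds=⊤  new=⊤  stable
  step 10. node 1  ⊔preds=⊤  new=⊤  old=⊥  +wl: 3,6
  step 11. node 4  ⊔preds=⊤  new=⊤  stable
  step 12. node 3  ⊔preds=⊤  new=⊤  stable
  step 13. node 6  ⊔preds=⊤  new=⊤  stable

Least fixpoint reached:
  node 0: 0
  node 1: ⊤
  node 2: ⊤
  node 3: ⊤
  node 4: ⊤
  node 5: ⊤
  node 6: ⊤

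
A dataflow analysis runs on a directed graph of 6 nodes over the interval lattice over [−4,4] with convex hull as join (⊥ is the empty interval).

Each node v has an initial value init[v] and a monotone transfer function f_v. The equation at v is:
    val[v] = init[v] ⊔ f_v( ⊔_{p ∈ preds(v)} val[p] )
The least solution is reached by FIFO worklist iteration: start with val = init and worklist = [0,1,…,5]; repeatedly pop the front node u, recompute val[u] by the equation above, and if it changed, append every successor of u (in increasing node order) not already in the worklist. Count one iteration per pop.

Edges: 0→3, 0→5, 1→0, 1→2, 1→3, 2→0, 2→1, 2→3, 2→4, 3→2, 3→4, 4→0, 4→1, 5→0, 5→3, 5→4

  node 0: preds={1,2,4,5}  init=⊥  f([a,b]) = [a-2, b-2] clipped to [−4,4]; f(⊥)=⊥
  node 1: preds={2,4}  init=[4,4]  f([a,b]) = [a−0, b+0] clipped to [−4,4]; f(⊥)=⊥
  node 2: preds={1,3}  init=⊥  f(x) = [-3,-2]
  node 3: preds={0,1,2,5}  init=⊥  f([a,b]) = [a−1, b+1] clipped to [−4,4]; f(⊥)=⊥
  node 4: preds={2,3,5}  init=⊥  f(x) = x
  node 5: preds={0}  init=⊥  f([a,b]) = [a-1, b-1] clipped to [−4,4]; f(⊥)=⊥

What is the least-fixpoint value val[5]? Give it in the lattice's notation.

Worklist (15 pops):
  #1 pop 0: in=[4,4] → [2,2] (was ⊥); enqueue []
  #2 pop 1: in=⊥ → [4,4] (no change)
  #3 pop 2: in=[4,4] → [-3,-2] (was ⊥); enqueue [0,1]
  #4 pop 3: in=[-3,4] → [-4,4] (was ⊥); enqueue [2]
  #5 pop 4: in=[-4,4] → [-4,4] (was ⊥); enqueue []
  #6 pop 5: in=[2,2] → [1,1] (was ⊥); enqueue [3,4]
  #7 pop 0: in=[-4,4] → [-4,2] (was [2,2]); enqueue [5]
  #8 pop 1: in=[-4,4] → [-4,4] (was [4,4]); enqueue [0]
  #9 pop 2: in=[-4,4] → [-3,-2] (no change)
  #10 pop 3: in=[-4,4] → [-4,4] (no change)
  #11 pop 4: in=[-4,4] → [-4,4] (no change)
  #12 pop 5: in=[-4,2] → [-4,1] (was [1,1]); enqueue [3,4]
  #13 pop 0: in=[-4,4] → [-4,2] (no change)
  #14 pop 3: in=[-4,4] → [-4,4] (no change)
  #15 pop 4: in=[-4,4] → [-4,4] (no change)

Fixpoint:
  val[0] = [-4,2]
  val[1] = [-4,4]
  val[2] = [-3,-2]
  val[3] = [-4,4]
  val[4] = [-4,4]
  val[5] = [-4,1]

[-4,1]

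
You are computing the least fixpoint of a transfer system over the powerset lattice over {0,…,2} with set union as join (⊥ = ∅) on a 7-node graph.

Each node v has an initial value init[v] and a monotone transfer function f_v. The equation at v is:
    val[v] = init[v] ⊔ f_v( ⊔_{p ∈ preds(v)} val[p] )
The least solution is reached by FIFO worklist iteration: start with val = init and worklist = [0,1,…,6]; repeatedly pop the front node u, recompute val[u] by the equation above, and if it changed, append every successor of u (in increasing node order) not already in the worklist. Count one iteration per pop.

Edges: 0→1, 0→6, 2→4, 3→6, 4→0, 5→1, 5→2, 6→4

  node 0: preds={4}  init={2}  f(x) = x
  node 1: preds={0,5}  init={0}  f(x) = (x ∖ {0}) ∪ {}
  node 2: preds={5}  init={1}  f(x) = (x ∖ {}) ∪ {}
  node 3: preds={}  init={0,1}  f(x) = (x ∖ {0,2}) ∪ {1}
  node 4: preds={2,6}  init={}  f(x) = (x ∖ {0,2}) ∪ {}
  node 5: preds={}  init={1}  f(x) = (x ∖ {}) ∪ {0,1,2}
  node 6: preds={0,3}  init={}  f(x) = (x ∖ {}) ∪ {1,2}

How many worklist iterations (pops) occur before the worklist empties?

Trace (12 dequeues):
  [1] u=0 | in {} | out {2} | ==
  [2] u=1 | in {1,2} | out {0,1,2} | prev {0} | push {}
  [3] u=2 | in {1} | out {1} | ==
  [4] u=3 | in {} | out {0,1} | ==
  [5] u=4 | in {1} | out {1} | prev {} | push {0}
  [6] u=5 | in {} | out {0,1,2} | prev {1} | push {1,2}
  [7] u=6 | in {0,1,2} | out {0,1,2} | prev {} | push {4}
  [8] u=0 | in {1} | out {1,2} | prev {2} | push {6}
  [9] u=1 | in {0,1,2} | out {0,1,2} | ==
  [10] u=2 | in {0,1,2} | out {0,1,2} | prev {1} | push {}
  [11] u=4 | in {0,1,2} | out {1} | ==
  [12] u=6 | in {0,1,2} | out {0,1,2} | ==

Converged values:
  [0] {1,2}
  [1] {0,1,2}
  [2] {0,1,2}
  [3] {0,1}
  [4] {1}
  [5] {0,1,2}
  [6] {0,1,2}

12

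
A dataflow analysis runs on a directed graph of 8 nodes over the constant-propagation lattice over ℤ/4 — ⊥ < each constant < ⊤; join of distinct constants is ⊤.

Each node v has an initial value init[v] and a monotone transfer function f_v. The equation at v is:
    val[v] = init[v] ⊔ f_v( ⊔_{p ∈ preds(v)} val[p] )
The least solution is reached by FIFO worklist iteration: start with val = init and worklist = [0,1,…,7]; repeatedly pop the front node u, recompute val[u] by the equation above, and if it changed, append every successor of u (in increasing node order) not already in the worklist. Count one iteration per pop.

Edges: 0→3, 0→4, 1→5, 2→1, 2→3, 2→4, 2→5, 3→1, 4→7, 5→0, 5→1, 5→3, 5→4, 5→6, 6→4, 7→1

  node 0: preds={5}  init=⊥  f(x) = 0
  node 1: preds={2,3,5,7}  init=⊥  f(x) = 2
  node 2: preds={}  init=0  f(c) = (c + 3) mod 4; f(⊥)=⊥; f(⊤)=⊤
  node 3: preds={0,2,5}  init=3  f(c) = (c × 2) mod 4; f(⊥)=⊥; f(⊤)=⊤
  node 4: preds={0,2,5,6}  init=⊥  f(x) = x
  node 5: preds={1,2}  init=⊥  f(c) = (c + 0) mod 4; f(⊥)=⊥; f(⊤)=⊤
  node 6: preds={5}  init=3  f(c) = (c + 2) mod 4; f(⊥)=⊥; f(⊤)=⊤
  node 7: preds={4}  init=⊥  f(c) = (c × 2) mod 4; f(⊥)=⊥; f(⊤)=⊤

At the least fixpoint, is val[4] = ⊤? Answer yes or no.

yes

Worklist (12 pops):
  #1 pop 0: in=⊥ → 0 (was ⊥); enqueue []
  #2 pop 1: in=⊤ → 2 (was ⊥); enqueue []
  #3 pop 2: in=⊥ → 0 (no change)
  #4 pop 3: in=0 → ⊤ (was 3); enqueue [1]
  #5 pop 4: in=⊤ → ⊤ (was ⊥); enqueue []
  #6 pop 5: in=⊤ → ⊤ (was ⊥); enqueue [0,3,4]
  #7 pop 6: in=⊤ → ⊤ (was 3); enqueue []
  #8 pop 7: in=⊤ → ⊤ (was ⊥); enqueue []
  #9 pop 1: in=⊤ → 2 (no change)
  #10 pop 0: in=⊤ → 0 (no change)
  #11 pop 3: in=⊤ → ⊤ (no change)
  #12 pop 4: in=⊤ → ⊤ (no change)

Fixpoint:
  val[0] = 0
  val[1] = 2
  val[2] = 0
  val[3] = ⊤
  val[4] = ⊤
  val[5] = ⊤
  val[6] = ⊤
  val[7] = ⊤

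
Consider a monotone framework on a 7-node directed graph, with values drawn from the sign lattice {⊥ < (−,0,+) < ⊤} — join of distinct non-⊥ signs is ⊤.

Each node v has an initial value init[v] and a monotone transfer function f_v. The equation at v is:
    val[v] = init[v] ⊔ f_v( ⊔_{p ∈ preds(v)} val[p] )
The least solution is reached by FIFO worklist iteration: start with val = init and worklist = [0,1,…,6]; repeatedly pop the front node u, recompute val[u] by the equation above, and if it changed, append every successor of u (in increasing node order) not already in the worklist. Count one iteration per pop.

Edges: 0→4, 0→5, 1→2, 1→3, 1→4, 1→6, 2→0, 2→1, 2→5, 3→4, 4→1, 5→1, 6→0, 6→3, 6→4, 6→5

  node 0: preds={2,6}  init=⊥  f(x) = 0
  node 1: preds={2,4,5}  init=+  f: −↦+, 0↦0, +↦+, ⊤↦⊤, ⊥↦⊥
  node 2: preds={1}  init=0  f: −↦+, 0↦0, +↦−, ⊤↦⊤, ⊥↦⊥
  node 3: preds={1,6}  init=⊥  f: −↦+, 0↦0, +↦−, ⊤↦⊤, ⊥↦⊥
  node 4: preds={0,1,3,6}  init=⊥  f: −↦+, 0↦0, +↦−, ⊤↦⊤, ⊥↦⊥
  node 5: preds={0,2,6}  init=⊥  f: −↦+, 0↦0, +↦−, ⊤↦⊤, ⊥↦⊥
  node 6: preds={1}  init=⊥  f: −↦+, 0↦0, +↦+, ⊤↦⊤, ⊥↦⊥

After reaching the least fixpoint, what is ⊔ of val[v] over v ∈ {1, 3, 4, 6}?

Worklist (12 pops):
  #1 pop 0: in=0 → 0 (was ⊥); enqueue []
  #2 pop 1: in=0 → ⊤ (was +); enqueue []
  #3 pop 2: in=⊤ → ⊤ (was 0); enqueue [0,1]
  #4 pop 3: in=⊤ → ⊤ (was ⊥); enqueue []
  #5 pop 4: in=⊤ → ⊤ (was ⊥); enqueue []
  #6 pop 5: in=⊤ → ⊤ (was ⊥); enqueue []
  #7 pop 6: in=⊤ → ⊤ (was ⊥); enqueue [3,4,5]
  #8 pop 0: in=⊤ → 0 (no change)
  #9 pop 1: in=⊤ → ⊤ (no change)
  #10 pop 3: in=⊤ → ⊤ (no change)
  #11 pop 4: in=⊤ → ⊤ (no change)
  #12 pop 5: in=⊤ → ⊤ (no change)

Fixpoint:
  val[0] = 0
  val[1] = ⊤
  val[2] = ⊤
  val[3] = ⊤
  val[4] = ⊤
  val[5] = ⊤
  val[6] = ⊤

⊤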